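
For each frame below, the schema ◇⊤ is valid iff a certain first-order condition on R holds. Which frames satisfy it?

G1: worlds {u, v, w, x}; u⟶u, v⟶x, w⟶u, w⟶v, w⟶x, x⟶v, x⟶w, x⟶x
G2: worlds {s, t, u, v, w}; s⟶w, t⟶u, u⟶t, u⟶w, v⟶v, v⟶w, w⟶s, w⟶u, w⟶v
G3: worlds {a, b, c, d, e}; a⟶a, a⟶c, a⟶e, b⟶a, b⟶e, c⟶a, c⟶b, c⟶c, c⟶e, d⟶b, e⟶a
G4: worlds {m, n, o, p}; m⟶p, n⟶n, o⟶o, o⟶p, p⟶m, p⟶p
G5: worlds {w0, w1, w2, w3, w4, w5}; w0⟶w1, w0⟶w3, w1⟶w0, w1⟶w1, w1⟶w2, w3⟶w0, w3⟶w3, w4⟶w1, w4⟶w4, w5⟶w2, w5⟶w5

G1, G2, G3, G4

This is the axiom for seriality; its first-order frame correspondent is ∀x ∃y Rxy.
G1: satisfies the condition.
G2: satisfies the condition.
G3: satisfies the condition.
G4: satisfies the condition.
G5: fails — world w2 has no successor.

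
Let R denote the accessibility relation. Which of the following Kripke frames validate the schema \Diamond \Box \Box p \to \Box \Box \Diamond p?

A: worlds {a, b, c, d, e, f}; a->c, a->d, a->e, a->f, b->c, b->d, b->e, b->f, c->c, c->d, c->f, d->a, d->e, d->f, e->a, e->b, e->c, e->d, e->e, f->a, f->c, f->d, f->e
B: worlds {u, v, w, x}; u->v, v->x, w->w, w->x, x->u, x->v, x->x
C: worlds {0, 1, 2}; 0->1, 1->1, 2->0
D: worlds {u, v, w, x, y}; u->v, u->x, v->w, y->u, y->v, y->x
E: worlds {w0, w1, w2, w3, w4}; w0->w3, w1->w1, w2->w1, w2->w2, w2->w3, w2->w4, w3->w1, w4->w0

A, C

Frame correspondent (Sahlqvist): \forall x \forall y \forall z ((xRy \wedge x R^2 z) \to \exists w (y R^2 w \wedge zRw)) — i.e. a generalized confluence (Geach) condition.
A: condition met.
B: fails — xRu, xR²u but no t with uR²t and uRt.
C: condition met.
D: fails — uRv, uR²w but no t with vR²t and wRt.
E: fails — w2Rw1, w2R²w0 but no w with w1R²w and w0Rw.
Valid on: A, C.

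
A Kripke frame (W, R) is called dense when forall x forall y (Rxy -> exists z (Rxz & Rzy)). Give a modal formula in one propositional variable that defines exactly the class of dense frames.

□□q → □q

This is density; the standard corresponding axiom is C4: □□q → □q.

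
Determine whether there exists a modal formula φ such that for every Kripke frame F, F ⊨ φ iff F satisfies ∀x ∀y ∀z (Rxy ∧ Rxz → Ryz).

The condition is the Euclidean property. A defining modal formula is ◇q → □◇q.

Yes — defined by ◇q → □◇q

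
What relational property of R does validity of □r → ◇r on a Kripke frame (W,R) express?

Suppose □r→◇r is valid. At any x set V(r)=W. Then □r at x, so ◇r at x, so x has a successor.

seriality: ∀x ∃y Rxy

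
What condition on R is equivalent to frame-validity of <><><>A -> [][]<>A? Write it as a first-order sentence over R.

forall x forall y forall z ((x R^3 y & x R^2 z) -> exists w (y = w & zRw))

This is a Sahlqvist (Geach-type) schema ◇^3□^0A → □^2◇^1A.
Minimal-valuation argument: fix x; take any y with xR^3y and any z with xR^2z. Set V(A) to the set of worlds R-reachable from y in exactly 0 steps. Then □^0A holds at y, so the antecedent holds at x; validity forces ◇^1A at z, giving a w with zR^1w and yR^0w.
First-order correspondent: forall x forall y forall z ((x R^3 y & x R^2 z) -> exists w (y = w & zRw)).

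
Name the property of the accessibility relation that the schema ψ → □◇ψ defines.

Symmetry

This is the B axiom.
It corresponds to symmetry: ∀x ∀y (Rxy → Ryx).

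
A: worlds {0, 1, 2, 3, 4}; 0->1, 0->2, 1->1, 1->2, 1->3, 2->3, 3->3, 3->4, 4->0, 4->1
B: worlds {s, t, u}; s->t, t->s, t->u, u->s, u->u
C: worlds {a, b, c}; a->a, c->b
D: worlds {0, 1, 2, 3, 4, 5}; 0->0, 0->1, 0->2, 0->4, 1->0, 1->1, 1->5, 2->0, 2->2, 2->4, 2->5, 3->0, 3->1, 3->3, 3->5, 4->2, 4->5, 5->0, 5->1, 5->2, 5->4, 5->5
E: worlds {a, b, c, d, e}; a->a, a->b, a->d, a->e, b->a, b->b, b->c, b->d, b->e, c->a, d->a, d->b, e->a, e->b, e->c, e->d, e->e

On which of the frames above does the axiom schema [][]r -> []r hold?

D, E

The schema corresponds to density: forall x forall y (Rxy -> exists z (Rxz & Rzy)).
A: fails — R40 but no z with R4z and Rz0.
B: fails — Rst but no z with Rsz and Rzt.
C: fails — Rcb but no z with Rcz and Rzb.
D: satisfies the condition.
E: satisfies the condition.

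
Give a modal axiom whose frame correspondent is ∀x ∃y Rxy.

□p → ◇p

The condition is seriality. The D schema □p → ◇p defines it.
Suppose □p→◇p is valid. At any x set V(p)=W. Then □p at x, so ◇p at x, so x has a successor.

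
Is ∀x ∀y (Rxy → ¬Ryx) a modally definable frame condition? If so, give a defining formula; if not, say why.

If a class were modally definable it would be closed under surjective bounded morphisms (Goldblatt–Thomason).
The 3-cycle (worlds w0,w1,w2 with w0→w1→w2→w0) is asymmetric. Mapping every world to a single reflexive point • is a surjective bounded morphism, and the reflexive point is not asymmetric (R•• but asymmetry requires ¬R••).
So the class is not modally definable.

Not modally definable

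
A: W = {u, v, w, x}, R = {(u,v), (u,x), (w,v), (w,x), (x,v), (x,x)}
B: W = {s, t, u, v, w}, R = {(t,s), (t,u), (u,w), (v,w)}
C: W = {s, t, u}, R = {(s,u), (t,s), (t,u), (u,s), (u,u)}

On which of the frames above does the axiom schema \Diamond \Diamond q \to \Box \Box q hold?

B

Frame correspondent (Sahlqvist): \forall x \forall y \forall z ((x R^2 y \wedge x R^2 z) \to \exists w (y = w \wedge z = w)) — i.e. a generalized confluence (Geach) condition.
A: fails — uR²v, uR²x but v ≠ x.
B: condition met.
C: fails — sR²s, sR²u but s ≠ u.
Valid on: B.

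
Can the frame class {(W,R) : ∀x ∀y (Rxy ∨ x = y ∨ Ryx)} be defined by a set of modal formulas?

Modal frame validity is preserved under disjoint unions.
Take 2 disjoint single-world reflexive frames: each is trivially connected, but their disjoint union has 2 worlds with no edge between distinct components, so it is not connected.
So no modal formula (or set of formulas) defines exactly the connected frames.

No — not modally definable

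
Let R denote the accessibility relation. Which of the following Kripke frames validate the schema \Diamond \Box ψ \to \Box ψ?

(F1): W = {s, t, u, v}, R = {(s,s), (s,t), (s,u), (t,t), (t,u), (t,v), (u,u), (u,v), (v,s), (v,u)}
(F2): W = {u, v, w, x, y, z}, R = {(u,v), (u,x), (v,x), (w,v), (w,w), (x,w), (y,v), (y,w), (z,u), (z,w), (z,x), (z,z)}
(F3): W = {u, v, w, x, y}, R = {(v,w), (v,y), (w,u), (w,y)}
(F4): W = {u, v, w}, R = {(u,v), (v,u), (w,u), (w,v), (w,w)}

none

This is the axiom for the Euclidean property; its first-order frame correspondent is \forall x \forall y \forall z (Rxy \wedge Rxz \to Ryz).
(F1): fails — Rsu and Rss but not Rus.
(F2): fails — Ruv and Ruv but not Rvv.
(F3): fails — Rvy and Rvy but not Ryy.
(F4): fails — Ruv and Ruv but not Rvv.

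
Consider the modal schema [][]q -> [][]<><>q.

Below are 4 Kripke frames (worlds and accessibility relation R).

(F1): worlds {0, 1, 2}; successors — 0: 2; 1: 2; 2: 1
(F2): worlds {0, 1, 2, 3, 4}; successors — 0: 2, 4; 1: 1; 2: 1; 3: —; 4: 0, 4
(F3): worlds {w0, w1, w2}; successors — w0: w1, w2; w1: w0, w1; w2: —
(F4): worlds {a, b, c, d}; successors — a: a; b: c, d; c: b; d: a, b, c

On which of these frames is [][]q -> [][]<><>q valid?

The schema corresponds to a generalized confluence (Geach) condition: forall x forall z (x R^2 z -> exists w (x R^2 w & z R^2 w)).
(F1): condition met.
(F2): fails — 4R²2 but no w with 4R²w and 2R²w.
(F3): fails — w1R²w2 but no w with w1R²w and w2R²w.
(F4): condition met.
Valid on: (F1), (F4).

(F1), (F4)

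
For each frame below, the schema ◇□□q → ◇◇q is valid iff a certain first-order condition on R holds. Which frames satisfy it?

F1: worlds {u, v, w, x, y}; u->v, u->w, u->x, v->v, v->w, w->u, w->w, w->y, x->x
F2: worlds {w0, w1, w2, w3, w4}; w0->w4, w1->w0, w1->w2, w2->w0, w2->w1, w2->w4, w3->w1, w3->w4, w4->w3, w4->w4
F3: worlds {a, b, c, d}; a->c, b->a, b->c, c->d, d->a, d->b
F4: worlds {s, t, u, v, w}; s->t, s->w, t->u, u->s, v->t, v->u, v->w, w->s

This is the axiom for a generalized confluence (Geach) condition; its first-order frame correspondent is ∀x ∀y (xRy → ∃w (yR²w ∧ xR²w)).
F1: fails — wRy but no t with yR²t and wR²t.
F2: satisfies the condition.
F3: fails — aRc but no w with cR²w and aR²w.
F4: fails — sRw but no w* with wR²w* and sR²w*.
Valid on: F2.

F2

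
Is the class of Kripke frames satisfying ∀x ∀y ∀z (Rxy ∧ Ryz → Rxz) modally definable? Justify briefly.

Yes: it is transitivity, defined by the 4 schema □p → □□p.

Yes, by □p → □□p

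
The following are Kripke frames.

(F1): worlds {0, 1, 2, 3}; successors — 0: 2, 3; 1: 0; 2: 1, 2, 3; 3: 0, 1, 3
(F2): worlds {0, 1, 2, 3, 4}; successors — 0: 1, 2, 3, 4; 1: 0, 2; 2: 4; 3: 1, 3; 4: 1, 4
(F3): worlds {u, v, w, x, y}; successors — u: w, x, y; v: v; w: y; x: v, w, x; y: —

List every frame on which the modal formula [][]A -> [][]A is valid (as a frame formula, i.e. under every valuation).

The schema corresponds to a generalized confluence (Geach) condition: forall x forall z (x R^2 z -> exists w (x R^2 w & z = w)).
(F1): satisfies the condition.
(F2): satisfies the condition.
(F3): satisfies the condition.
Valid on: (F1), (F2), (F3).

(F1), (F2), (F3)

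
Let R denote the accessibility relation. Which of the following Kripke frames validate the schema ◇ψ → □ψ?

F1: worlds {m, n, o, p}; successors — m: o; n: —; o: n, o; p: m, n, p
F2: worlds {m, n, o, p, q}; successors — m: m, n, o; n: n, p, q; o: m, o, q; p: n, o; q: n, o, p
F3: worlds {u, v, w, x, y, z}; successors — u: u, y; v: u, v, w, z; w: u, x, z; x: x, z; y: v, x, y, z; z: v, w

Frame correspondent (Sahlqvist): ∀x ∀y ∀z (Rxy ∧ Rxz → y = z) — i.e. partial functionality.
F1: fails — o sees both n and o.
F2: fails — m sees both m and n.
F3: fails — u sees both u and y.
Valid on no frame.

none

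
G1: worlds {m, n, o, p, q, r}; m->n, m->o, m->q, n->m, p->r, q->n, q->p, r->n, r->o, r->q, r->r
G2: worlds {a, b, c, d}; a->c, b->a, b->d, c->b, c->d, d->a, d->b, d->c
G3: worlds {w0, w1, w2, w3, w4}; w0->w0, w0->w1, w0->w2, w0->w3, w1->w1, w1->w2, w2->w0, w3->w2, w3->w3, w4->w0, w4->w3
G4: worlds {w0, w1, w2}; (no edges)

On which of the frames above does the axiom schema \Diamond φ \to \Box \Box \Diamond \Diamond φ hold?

G4

Frame correspondent (Sahlqvist): \forall x \forall y \forall z ((xRy \wedge x R^2 z) \to \exists w (y = w \wedge z R^2 w)) — i.e. a generalized confluence (Geach) condition.
G1: fails — mRo, mR²m but no w with o=w and mR²w.
G2: fails — bRa, bR²a but no w with a=w and aR²w.
G3: fails — w0Rw1, w0R²w3 but no w with w1=w and w3R²w.
G4: condition met.
Valid on: G4.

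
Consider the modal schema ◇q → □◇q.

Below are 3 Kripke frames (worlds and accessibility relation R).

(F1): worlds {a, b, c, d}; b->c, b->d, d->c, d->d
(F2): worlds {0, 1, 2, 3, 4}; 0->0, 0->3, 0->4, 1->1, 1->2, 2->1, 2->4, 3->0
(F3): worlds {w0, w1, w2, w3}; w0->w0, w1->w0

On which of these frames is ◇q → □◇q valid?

This is the axiom for the Euclidean property; its first-order frame correspondent is ∀x ∀y ∀z (Rxy ∧ Rxz → Ryz).
(F1): fails — Rbc and Rbc but not Rcc.
(F2): fails — R04 and R00 but not R40.
(F3): satisfies the condition.

(F3)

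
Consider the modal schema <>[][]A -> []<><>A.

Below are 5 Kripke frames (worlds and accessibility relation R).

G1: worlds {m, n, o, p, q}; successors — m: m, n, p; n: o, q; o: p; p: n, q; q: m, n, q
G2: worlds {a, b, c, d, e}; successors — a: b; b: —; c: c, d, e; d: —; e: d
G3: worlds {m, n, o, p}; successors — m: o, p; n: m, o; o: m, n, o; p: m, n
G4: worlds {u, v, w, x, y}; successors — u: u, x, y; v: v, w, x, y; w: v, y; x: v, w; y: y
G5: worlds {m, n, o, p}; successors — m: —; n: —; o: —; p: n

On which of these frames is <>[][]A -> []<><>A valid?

This is the axiom for a generalized confluence (Geach) condition; its first-order frame correspondent is forall x forall y forall z ((xRy & xRz) -> exists w (y R^2 w & z R^2 w)).
G1: satisfies the condition.
G2: fails — aRb, aRb but no w with bR²w and bR²w.
G3: satisfies the condition.
G4: satisfies the condition.
G5: fails — pRn, pRn but no w with nR²w and nR²w.

G1, G3, G4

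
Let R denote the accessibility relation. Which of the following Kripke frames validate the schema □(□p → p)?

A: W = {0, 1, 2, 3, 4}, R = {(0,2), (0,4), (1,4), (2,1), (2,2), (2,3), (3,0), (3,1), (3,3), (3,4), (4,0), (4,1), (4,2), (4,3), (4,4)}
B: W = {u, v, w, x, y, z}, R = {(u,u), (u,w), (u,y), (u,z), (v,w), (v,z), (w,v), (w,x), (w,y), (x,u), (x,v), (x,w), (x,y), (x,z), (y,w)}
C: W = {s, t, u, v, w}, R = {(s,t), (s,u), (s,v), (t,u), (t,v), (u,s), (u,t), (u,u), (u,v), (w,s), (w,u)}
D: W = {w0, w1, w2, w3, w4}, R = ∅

The schema corresponds to shift-reflexivity: ∀x ∀y (Rxy → Ryy).
A: fails — R31 but not R11.
B: fails — Rxw but not Rww.
C: fails — Ruv but not Rvv.
D: ✓.

D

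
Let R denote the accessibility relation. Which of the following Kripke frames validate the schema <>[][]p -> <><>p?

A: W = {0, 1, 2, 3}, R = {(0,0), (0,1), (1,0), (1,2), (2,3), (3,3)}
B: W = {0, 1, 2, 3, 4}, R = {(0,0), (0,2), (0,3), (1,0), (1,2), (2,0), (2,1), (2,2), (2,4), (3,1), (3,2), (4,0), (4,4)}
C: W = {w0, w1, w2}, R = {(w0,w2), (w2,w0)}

A, B

This is the axiom for a generalized confluence (Geach) condition; its first-order frame correspondent is forall x forall y (xRy -> exists w (y R^2 w & x R^2 w)).
A: satisfies the condition.
B: satisfies the condition.
C: fails — w0Rw2 but no w with w2R²w and w0R²w.
Valid on: A, B.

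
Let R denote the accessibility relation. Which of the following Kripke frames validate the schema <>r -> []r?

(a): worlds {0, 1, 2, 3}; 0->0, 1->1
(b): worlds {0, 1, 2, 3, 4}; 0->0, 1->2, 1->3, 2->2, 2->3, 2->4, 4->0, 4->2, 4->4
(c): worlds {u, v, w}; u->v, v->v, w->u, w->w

The schema corresponds to partial functionality: forall x forall y forall z (Rxy & Rxz -> y = z).
(a): holds.
(b): fails — 1 sees both 2 and 3.
(c): fails — w sees both u and w.

(a)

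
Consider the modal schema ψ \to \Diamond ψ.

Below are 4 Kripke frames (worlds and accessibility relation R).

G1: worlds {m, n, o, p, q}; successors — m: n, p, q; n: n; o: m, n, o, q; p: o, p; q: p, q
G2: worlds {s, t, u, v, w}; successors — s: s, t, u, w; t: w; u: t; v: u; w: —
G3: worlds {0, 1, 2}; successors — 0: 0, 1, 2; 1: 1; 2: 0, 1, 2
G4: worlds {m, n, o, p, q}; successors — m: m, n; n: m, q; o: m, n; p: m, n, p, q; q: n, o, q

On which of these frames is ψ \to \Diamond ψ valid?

G3

This is the axiom for reflexivity; its first-order frame correspondent is \forall x Rxx.
G1: fails — world m does not see itself.
G2: fails — world t does not see itself.
G3: condition met.
G4: fails — world n does not see itself.
Valid on: G3.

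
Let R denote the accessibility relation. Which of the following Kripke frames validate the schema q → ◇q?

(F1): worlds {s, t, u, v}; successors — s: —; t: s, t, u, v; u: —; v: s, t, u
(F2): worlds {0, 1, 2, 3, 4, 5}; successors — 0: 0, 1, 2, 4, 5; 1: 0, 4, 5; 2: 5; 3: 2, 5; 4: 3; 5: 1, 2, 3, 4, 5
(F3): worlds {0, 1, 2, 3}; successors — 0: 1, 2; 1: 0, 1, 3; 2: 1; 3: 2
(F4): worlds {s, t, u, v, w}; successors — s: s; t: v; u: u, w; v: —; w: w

none

The schema corresponds to a generalized confluence (Geach) condition: ∀x ∃w (x = w ∧ xRw).
(F1): fails — at s but no w with s=w and sRw.
(F2): fails — at 1 but no w with 1=w and 1Rw.
(F3): fails — at 0 but no w with 0=w and 0Rw.
(F4): fails — at t but no w* with t=w* and tRw*.
Valid on no frame.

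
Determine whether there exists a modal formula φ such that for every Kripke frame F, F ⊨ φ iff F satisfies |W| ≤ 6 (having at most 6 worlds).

No

Any modally definable frame class is closed under disjoint unions.
Any modal formula valid on each of 7 disjoint one-world frames is valid on their disjoint union (validity is preserved under disjoint unions). Each one-world frame has |W|=1≤6, but the union has |W|=7.
So no modal formula (or set of formulas) defines exactly the |W|≤6 frames.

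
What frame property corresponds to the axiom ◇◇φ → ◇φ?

transitivity

Replacing φ by ¬φ and contraposing gives the equivalent schema □φ → □□φ.
Suppose □φ→□□φ is valid. Take Rxy, Ryz and set V(φ)={w : Rxw}. Then □φ at x, so □□φ at x, so □φ at y, so φ at z, i.e. Rxz.
Conversely, any frame satisfying ∀x ∀y ∀z (Rxy ∧ Ryz → Rxz) validates the schema.
So the correspondent is transitivity.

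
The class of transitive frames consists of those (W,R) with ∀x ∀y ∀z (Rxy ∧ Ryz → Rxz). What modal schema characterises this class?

A defining formula is □s → □□s (the 4 axiom).
Suppose □s→□□s is valid. Take Rxy, Ryz and set V(s)={w : Rxw}. Then □s at x, so □□s at x, so □s at y, so s at z, i.e. Rxz.

□s → □□s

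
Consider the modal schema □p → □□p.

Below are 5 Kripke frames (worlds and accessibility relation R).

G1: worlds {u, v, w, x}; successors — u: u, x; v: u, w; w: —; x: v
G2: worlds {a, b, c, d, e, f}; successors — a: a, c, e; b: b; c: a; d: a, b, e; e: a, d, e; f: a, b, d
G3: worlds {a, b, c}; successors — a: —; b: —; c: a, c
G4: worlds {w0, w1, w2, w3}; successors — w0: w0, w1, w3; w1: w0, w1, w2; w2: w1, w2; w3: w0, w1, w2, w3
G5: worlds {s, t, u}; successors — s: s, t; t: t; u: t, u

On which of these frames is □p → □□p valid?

G3, G5

Frame correspondent (Sahlqvist): ∀x ∀y ∀z (Rxy ∧ Ryz → Rxz) — i.e. transitivity.
G1: fails — Rvu and Rux but not Rvx.
G2: fails — Rde and Red but not Rdd.
G3: condition met.
G4: fails — Rw1w0 and Rw0w3 but not Rw1w3.
G5: condition met.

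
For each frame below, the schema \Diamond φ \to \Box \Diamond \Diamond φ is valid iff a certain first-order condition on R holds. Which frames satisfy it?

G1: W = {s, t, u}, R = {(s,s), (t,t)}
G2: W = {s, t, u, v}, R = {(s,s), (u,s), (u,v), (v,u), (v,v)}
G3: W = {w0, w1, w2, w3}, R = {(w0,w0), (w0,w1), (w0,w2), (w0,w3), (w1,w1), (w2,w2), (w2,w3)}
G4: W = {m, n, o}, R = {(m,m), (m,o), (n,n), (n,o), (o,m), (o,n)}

G1, G4

The schema corresponds to a generalized confluence (Geach) condition: \forall x \forall y \forall z ((xRy \wedge xRz) \to \exists w (y = w \wedge z R^2 w)).
G1: satisfies the condition.
G2: fails — uRv, uRs but no w with v=w and sR²w.
G3: fails — w0Rw0, w0Rw1 but no w with w0=w and w1R²w.
G4: satisfies the condition.
Valid on: G1, G4.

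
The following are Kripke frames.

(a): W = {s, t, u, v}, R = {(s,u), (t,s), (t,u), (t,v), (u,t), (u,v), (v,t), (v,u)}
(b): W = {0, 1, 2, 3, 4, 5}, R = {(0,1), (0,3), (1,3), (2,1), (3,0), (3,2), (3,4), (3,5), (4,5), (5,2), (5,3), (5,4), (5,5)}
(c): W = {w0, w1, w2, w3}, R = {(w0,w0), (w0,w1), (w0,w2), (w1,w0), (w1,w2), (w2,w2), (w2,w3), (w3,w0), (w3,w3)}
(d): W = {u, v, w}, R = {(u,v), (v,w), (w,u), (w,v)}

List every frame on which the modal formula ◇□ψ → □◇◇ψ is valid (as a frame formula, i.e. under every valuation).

(c)

The schema corresponds to a generalized confluence (Geach) condition: ∀x ∀y ∀z ((xRy ∧ xRz) → ∃w (yRw ∧ zR²w)).
(a): fails — tRs, tRs but no w with sRw and sR²w.
(b): fails — 0R1, 0R1 but no w with 1Rw and 1R²w.
(c): holds.
(d): fails — uRv, uRv but no t with vRt and vR²t.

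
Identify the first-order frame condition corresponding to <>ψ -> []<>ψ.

the Euclidean property

This is the 5 axiom.
It corresponds to the Euclidean property: forall x forall y forall z (Rxy & Rxz -> Ryz).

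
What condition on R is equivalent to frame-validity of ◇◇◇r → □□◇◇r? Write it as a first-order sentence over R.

∀x ∀y ∀z ((xR³y ∧ xR²z) → ∃w (y = w ∧ zR²w))

This is a Sahlqvist (Geach-type) schema ◇^3□^0r → □^2◇^2r.
Minimal-valuation argument: fix x; take any y with xR^3y and any z with xR^2z. Set V(r) to the set of worlds R-reachable from y in exactly 0 steps. Then □^0r holds at y, so the antecedent holds at x; validity forces ◇^2r at z, giving a w with zR^2w and yR^0w.
First-order correspondent: ∀x ∀y ∀z ((xR³y ∧ xR²z) → ∃w (y = w ∧ zR²w)).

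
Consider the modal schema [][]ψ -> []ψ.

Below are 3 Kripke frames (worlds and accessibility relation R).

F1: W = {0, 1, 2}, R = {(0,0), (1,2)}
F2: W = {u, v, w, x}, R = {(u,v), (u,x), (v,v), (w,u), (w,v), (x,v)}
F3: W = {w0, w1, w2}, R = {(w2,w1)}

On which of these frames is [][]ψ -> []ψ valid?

none

The schema corresponds to density: forall x forall y (Rxy -> exists z (Rxz & Rzy)).
F1: fails — R12 but no z with R1z and Rz2.
F2: fails — Rwu but no z with Rwz and Rzu.
F3: fails — Rw2w1 but no z with Rw2z and Rzw1.
Valid on no frame.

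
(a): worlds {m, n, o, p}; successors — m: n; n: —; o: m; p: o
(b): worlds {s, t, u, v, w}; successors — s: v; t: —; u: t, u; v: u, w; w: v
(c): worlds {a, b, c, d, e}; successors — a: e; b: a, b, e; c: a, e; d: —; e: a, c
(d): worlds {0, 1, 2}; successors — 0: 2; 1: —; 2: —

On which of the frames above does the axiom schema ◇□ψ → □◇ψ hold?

The schema corresponds to convergence: ∀x ∀y ∀z (Rxy ∧ Rxz → ∃w (Ryw ∧ Rzw)).
(a): fails — Rmn and Rmn but n and n have no common successor.
(b): fails — Rut and Rut but t and t have no common successor.
(c): fails — Rba and Rbe but a and e have no common successor.
(d): fails — R02 and R02 but 2 and 2 have no common successor.

none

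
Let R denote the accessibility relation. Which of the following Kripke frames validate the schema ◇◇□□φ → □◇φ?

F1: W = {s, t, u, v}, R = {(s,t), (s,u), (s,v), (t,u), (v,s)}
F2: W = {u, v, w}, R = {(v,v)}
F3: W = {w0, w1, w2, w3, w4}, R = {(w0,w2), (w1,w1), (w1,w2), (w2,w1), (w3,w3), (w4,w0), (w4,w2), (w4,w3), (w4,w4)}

F2

Frame correspondent (Sahlqvist): ∀x ∀y ∀z ((xR²y ∧ xRz) → ∃w (yR²w ∧ zRw)) — i.e. a generalized confluence (Geach) condition.
F1: fails — sR²s, sRu but no w with sR²w and uRw.
F2: satisfies the condition.
F3: fails — w4R²w0, w4Rw0 but no w with w0R²w and w0Rw.
Valid on: F2.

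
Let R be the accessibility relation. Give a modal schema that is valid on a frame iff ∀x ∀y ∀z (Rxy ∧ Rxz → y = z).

The condition is partial functionality. The CD schema ◇r → □r defines it.
Suppose ◇r→□r is valid. Take Rxy, Rxz and set V(r)={y}. Then ◇r at x, so □r at x, so r at z, i.e. z=y.

◇r → □r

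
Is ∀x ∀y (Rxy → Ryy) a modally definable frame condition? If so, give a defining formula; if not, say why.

Definable; □(□q → q) defines it

The condition is shift-reflexivity. A defining modal formula is □(□q → q).
Suppose □(□q→q) is valid. Take Rxy and set V(q)={w : Ryw}. Then at y, □q holds; since □(□q→q) at x, □q→q at y, so q at y, i.e. Ryy.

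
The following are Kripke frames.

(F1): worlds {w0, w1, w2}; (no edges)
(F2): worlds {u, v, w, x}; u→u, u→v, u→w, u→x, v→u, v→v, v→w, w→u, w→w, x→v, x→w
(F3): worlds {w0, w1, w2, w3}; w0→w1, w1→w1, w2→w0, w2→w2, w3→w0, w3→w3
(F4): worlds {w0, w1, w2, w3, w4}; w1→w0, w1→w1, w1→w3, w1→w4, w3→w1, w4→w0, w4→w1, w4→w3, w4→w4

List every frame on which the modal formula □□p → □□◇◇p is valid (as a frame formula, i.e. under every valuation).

Frame correspondent (Sahlqvist): ∀x ∀z (xR²z → ∃w (xR²w ∧ zR²w)) — i.e. a generalized confluence (Geach) condition.
(F1): condition met.
(F2): condition met.
(F3): condition met.
(F4): fails — w1R²w0 but no w with w1R²w and w0R²w.

(F1), (F2), (F3)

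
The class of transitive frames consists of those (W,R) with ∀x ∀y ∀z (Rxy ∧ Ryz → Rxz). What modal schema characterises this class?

□r → □□r

This is transitivity; the standard corresponding axiom is 4: □r → □□r.
Suppose □r→□□r is valid. Take Rxy, Ryz and set V(r)={w : Rxw}. Then □r at x, so □□r at x, so □r at y, so r at z, i.e. Rxz.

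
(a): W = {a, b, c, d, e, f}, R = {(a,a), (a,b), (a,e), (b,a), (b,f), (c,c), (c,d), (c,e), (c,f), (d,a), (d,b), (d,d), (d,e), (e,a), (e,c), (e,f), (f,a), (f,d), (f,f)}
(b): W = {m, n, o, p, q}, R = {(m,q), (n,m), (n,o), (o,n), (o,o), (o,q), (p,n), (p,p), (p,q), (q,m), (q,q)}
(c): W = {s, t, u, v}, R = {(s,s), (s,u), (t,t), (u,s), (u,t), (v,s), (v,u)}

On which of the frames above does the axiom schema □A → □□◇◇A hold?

(a), (b)

The schema corresponds to a generalized confluence (Geach) condition: ∀x ∀z (xR²z → ∃w (xRw ∧ zR²w)).
(a): holds.
(b): holds.
(c): fails — sR²t but no w with sRw and tR²w.
Valid on: (a), (b).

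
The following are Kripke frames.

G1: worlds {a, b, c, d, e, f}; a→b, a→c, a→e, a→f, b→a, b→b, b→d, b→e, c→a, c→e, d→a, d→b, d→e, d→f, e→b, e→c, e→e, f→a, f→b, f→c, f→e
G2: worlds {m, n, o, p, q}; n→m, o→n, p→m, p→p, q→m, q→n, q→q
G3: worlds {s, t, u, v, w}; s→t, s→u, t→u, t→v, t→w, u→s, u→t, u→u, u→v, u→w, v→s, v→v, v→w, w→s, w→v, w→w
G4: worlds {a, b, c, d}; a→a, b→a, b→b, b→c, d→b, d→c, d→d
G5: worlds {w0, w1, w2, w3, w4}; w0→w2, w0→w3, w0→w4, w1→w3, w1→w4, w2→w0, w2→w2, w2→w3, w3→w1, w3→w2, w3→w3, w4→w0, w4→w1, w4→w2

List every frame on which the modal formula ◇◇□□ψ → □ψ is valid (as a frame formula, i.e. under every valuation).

This is the axiom for a generalized confluence (Geach) condition; its first-order frame correspondent is ∀x ∀y ∀z ((xR²y ∧ xRz) → ∃w (yR²w ∧ z = w)).
G1: fails — aR²a, aRf but no w with aR²w and f=w.
G2: fails — oR²m, oRn but no w with mR²w and n=w.
G3: holds.
G4: fails — bR²a, bRb but no w with aR²w and b=w.
G5: fails — w0R²w0, w0Rw4 but no w with w0R²w and w4=w.

G3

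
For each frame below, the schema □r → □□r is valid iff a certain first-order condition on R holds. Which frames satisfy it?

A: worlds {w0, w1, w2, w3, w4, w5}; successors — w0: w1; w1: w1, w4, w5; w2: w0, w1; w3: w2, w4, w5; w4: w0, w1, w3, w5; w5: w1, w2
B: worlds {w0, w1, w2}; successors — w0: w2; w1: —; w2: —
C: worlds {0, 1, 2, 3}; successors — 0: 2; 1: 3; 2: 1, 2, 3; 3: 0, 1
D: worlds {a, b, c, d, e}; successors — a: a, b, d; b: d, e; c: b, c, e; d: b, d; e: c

The schema corresponds to transitivity: ∀x ∀y ∀z (Rxy ∧ Ryz → Rxz).
A: fails — Rw1w5 and Rw5w2 but not Rw1w2.
B: condition met.
C: fails — R02 and R23 but not R03.
D: fails — Rab and Rbe but not Rae.
Valid on: B.

B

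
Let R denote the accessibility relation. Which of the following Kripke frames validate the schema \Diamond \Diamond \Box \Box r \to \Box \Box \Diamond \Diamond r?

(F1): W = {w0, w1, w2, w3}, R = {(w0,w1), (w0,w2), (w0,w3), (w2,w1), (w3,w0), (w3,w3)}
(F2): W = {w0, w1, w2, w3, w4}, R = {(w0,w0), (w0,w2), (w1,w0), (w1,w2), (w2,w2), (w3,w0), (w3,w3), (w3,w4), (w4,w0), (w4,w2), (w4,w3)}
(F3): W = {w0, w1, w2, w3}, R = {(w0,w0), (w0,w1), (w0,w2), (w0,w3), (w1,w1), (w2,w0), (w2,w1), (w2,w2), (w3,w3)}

(F2)

The schema corresponds to a generalized confluence (Geach) condition: \forall x \forall y \forall z ((x R^2 y \wedge x R^2 z) \to \exists w (y R^2 w \wedge z R^2 w)).
(F1): fails — w0R²w0, w0R²w1 but no w with w0R²w and w1R²w.
(F2): satisfies the condition.
(F3): fails — w0R²w1, w0R²w3 but no w with w1R²w and w3R²w.
Valid on: (F2).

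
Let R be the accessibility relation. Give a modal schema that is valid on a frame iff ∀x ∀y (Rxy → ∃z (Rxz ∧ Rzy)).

A defining formula is □□s → □s (the C4 axiom).
Suppose □□s→□s is valid. Take Rxy and set V(s)={w : xR²w}. Then □□s at x, so □s at x, so s at y, i.e. ∃z(Rxz∧Rzy).

□□s → □s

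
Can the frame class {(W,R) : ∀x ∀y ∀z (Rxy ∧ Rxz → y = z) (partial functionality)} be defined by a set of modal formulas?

Yes: it is partial functionality, defined by the CD schema ◇r → □r.
Suppose ◇r→□r is valid. Take Rxy, Rxz and set V(r)={y}. Then ◇r at x, so □r at x, so r at z, i.e. z=y.

Yes — defined by ◇r → □r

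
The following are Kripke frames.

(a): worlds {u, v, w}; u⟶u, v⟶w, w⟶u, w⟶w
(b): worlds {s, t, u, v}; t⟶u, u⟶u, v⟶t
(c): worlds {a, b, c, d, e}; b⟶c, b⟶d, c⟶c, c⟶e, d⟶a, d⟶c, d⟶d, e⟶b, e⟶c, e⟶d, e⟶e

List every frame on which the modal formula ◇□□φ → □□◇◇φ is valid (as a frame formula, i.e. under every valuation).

(a), (b)

This is the axiom for a generalized confluence (Geach) condition; its first-order frame correspondent is ∀x ∀y ∀z ((xRy ∧ xR²z) → ∃w (yR²w ∧ zR²w)).
(a): holds.
(b): holds.
(c): fails — bRc, bR²a but no w with cR²w and aR²w.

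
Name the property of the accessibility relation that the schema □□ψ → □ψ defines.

density

Suppose □□ψ→□ψ is valid. Take Rxy and set V(ψ)={w : xR²w}. Then □□ψ at x, so □ψ at x, so ψ at y, i.e. ∃z(Rxz∧Rzy).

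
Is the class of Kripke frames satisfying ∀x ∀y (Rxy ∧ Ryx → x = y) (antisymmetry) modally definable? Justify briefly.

If a class were modally definable it would be closed under surjective bounded morphisms (Goldblatt–Thomason).
The 6-cycle (worlds w0,w1,w2,w3,w4,w5 with w0→w1→w2→w3→w4→w5→w0) is antisymmetric. Sending even-indexed worlds to • and odd-indexed worlds to ∘ is a surjective bounded morphism onto the two-world frame with •↔∘, which is not antisymmetric.
So no modal formula (or set of formulas) defines exactly the antisymmetric frames.

Not modally definable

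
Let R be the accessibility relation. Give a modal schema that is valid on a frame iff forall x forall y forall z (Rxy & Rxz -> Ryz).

◇q → □◇q

A defining formula is ◇q → □◇q (the 5 axiom).
Suppose ◇q→□◇q is valid. Take Rxy, Rxz and set V(q)={y}. Then ◇q at x, so □◇q at x, so ◇q at z, so some w with Rzw has q; w=y, i.e. Rzy. By symmetry of the argument, Ryz.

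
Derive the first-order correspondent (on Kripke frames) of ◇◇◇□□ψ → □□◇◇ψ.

This is a Sahlqvist (Geach-type) schema ◇^3□^2ψ → □^2◇^2ψ.
Minimal-valuation argument: fix x; take any y with xR^3y and any z with xR^2z. Set V(ψ) to the set of worlds R-reachable from y in exactly 2 steps. Then □^2ψ holds at y, so the antecedent holds at x; validity forces ◇^2ψ at z, giving a w with zR^2w and yR^2w.
First-order correspondent: ∀x ∀y ∀z ((xR³y ∧ xR²z) → ∃w (yR²w ∧ zR²w)).

∀x ∀y ∀z ((xR³y ∧ xR²z) → ∃w (yR²w ∧ zR²w))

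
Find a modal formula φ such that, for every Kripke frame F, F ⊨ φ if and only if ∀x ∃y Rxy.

□ψ → ◇ψ

The condition is seriality. The D schema □ψ → ◇ψ defines it.
Suppose □ψ→◇ψ is valid. At any x set V(ψ)=W. Then □ψ at x, so ◇ψ at x, so x has a successor.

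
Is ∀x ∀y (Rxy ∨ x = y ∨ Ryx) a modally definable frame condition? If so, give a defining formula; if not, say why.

Not definable by any modal formula

Modal frame validity is preserved under disjoint unions.
Take 3 disjoint single-world reflexive frames: each is trivially connected, but their disjoint union has 3 worlds with no edge between distinct components, so it is not connected.
So the class is not modally definable.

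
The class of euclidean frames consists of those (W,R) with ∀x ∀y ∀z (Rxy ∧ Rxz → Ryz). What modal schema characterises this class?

The condition is the Euclidean property. The 5 schema ◇ψ → □◇ψ defines it.
Suppose ◇ψ→□◇ψ is valid. Take Rxy, Rxz and set V(ψ)={y}. Then ◇ψ at x, so □◇ψ at x, so ◇ψ at z, so some w with Rzw has ψ; w=y, i.e. Rzy. By symmetry of the argument, Ryz.

◇ψ → □◇ψ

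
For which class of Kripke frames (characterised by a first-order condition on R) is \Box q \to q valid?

Suppose □q→q is valid. At any x set V(q)={w : Rxw}. Then □q holds at x, so q holds at x, i.e. Rxx.

Reflexivity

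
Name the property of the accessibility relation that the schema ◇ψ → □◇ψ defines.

The Euclidean property

Suppose ◇ψ→□◇ψ is valid. Take Rxy, Rxz and set V(ψ)={y}. Then ◇ψ at x, so □◇ψ at x, so ◇ψ at z, so some w with Rzw has ψ; w=y, i.e. Rzy. By symmetry of the argument, Ryz.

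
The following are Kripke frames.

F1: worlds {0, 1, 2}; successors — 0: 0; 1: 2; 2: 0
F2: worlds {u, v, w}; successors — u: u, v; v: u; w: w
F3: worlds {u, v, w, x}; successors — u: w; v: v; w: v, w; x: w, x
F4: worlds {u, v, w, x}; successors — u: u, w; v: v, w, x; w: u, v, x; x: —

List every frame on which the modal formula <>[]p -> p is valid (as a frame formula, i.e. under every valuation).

Frame correspondent (Sahlqvist): forall x forall y (Rxy -> Ryx) — i.e. symmetry.
F1: fails — R12 but not R21.
F2: satisfies the condition.
F3: fails — Rxw but not Rwx.
F4: fails — Rwx but not Rxw.
Valid on: F2.

F2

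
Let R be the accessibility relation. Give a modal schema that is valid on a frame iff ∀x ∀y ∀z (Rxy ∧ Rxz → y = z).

◇q → □q

The condition is partial functionality. The CD schema ◇q → □q defines it.
Suppose ◇q→□q is valid. Take Rxy, Rxz and set V(q)={y}. Then ◇q at x, so □q at x, so q at z, i.e. z=y.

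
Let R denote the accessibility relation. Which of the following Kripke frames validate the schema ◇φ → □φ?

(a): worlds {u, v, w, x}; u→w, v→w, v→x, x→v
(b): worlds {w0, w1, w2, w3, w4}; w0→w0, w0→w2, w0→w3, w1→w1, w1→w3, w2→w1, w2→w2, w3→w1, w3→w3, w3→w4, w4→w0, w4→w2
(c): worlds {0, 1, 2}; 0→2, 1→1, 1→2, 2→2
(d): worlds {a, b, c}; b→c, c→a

(d)

This is the axiom for partial functionality; its first-order frame correspondent is ∀x ∀y ∀z (Rxy ∧ Rxz → y = z).
(a): fails — v sees both w and x.
(b): fails — w0 sees both w0 and w2.
(c): fails — 1 sees both 1 and 2.
(d): holds.
Valid on: (d).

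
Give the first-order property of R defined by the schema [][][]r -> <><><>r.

forall x exists w (x R^3 w & x R^3 w)

This is a Sahlqvist (Geach-type) schema ◇^0□^3r → □^0◇^3r.
Minimal-valuation argument: fix x; take any y with xR^0y and any z with xR^0z. Set V(r) to the set of worlds R-reachable from y in exactly 3 steps. Then □^3r holds at y, so the antecedent holds at x; validity forces ◇^3r at z, giving a w with zR^3w and yR^3w.
First-order correspondent: forall x exists w (x R^3 w & x R^3 w).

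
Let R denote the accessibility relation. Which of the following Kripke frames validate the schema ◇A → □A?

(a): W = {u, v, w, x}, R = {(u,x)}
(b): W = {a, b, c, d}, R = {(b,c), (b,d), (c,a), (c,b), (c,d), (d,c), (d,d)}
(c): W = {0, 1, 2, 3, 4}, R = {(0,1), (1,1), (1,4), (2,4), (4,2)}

Frame correspondent (Sahlqvist): ∀x ∀y ∀z (Rxy ∧ Rxz → y = z) — i.e. partial functionality.
(a): condition met.
(b): fails — b sees both c and d.
(c): fails — 1 sees both 1 and 4.

(a)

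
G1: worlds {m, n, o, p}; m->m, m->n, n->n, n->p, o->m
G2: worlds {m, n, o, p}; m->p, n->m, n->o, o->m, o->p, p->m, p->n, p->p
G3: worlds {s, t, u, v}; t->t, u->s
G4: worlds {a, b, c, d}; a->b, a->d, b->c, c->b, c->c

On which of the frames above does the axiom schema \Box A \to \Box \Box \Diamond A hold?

G3, G4

The schema corresponds to a generalized confluence (Geach) condition: \forall x \forall z (x R^2 z \to \exists w (xRw \wedge zRw)).
G1: fails — mR²p but no w with mRw and pRw.
G2: fails — mR²n but no w with mRw and nRw.
G3: condition met.
G4: condition met.
Valid on: G3, G4.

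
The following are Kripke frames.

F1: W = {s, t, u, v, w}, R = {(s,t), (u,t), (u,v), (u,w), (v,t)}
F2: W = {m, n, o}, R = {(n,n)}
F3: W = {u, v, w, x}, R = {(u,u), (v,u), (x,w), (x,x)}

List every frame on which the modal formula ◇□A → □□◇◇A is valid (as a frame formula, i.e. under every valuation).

The schema corresponds to a generalized confluence (Geach) condition: ∀x ∀y ∀z ((xRy ∧ xR²z) → ∃w (yRw ∧ zR²w)).
F1: fails — uRt, uR²t but no w* with tRw* and tR²w*.
F2: satisfies the condition.
F3: fails — xRw, xR²w but no t with wRt and wR²t.

F2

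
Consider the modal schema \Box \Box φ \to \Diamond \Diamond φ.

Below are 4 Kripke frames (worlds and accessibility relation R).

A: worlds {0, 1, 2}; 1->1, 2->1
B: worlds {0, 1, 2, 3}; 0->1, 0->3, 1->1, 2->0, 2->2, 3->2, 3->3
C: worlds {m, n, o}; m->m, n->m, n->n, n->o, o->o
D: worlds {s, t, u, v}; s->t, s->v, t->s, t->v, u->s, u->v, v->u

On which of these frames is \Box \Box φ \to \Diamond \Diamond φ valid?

B, C, D

Frame correspondent (Sahlqvist): \forall x \exists w (x R^2 w \wedge x R^2 w) — i.e. a generalized confluence (Geach) condition.
A: fails — at 0 but no w with 0R²w and 0R²w.
B: satisfies the condition.
C: satisfies the condition.
D: satisfies the condition.
Valid on: B, C, D.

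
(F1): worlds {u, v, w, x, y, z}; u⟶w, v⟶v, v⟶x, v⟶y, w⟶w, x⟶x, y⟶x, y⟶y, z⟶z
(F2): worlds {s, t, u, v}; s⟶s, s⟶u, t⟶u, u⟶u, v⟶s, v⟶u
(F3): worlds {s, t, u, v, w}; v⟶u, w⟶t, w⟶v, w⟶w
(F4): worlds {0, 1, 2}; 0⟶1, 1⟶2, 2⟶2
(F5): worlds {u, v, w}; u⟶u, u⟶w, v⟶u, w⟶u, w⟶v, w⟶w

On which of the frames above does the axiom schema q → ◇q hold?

none

The schema corresponds to reflexivity: ∀x Rxx.
(F1): fails — world u does not see itself.
(F2): fails — world t does not see itself.
(F3): fails — world s does not see itself.
(F4): fails — world 0 does not see itself.
(F5): fails — world v does not see itself.
Valid on no frame.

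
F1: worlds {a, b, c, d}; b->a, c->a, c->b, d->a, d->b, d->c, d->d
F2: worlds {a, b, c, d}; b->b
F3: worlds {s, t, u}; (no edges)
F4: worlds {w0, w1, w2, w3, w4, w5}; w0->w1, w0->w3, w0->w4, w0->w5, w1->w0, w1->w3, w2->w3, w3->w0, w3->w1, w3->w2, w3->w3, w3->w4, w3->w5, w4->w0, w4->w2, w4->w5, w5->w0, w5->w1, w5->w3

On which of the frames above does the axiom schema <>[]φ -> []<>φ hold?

The schema corresponds to convergence: forall x forall y forall z (Rxy & Rxz -> exists w (Ryw & Rzw)).
F1: fails — Rba and Rba but a and a have no common successor.
F2: ✓.
F3: ✓.
F4: fails — Rw3w4 and Rw3w2 but w4 and w2 have no common successor.
Valid on: F2, F3.

F2, F3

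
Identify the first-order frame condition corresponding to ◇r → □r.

Suppose ◇r→□r is valid. Take Rxy, Rxz and set V(r)={y}. Then ◇r at x, so □r at x, so r at z, i.e. z=y.
Conversely, any frame satisfying ∀x ∀y ∀z (Rxy ∧ Rxz → y = z) validates the schema.
So the correspondent is partial functionality.

partial functionality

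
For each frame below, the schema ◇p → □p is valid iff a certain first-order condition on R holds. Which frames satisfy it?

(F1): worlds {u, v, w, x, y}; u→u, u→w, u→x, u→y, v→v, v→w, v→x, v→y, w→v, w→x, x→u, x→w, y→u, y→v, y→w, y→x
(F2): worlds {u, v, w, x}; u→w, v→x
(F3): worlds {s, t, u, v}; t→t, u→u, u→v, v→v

(F2)

Frame correspondent (Sahlqvist): ∀x ∀y ∀z (Rxy ∧ Rxz → y = z) — i.e. partial functionality.
(F1): fails — u sees both u and w.
(F2): holds.
(F3): fails — u sees both u and v.
Valid on: (F2).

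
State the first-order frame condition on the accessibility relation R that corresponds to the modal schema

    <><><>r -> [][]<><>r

forall x forall y forall z ((x R^3 y & x R^2 z) -> exists w (y = w & z R^2 w))

This is a Sahlqvist (Geach-type) schema ◇^3□^0r → □^2◇^2r.
Minimal-valuation argument: fix x; take any y with xR^3y and any z with xR^2z. Set V(r) to the set of worlds R-reachable from y in exactly 0 steps. Then □^0r holds at y, so the antecedent holds at x; validity forces ◇^2r at z, giving a w with zR^2w and yR^0w.
First-order correspondent: forall x forall y forall z ((x R^3 y & x R^2 z) -> exists w (y = w & z R^2 w)).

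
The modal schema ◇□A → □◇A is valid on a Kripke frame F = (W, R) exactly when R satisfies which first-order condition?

convergence

Suppose ◇□A→□◇A is valid. Take Rxy, Rxz and set V(A)={w : Ryw}. Then □A at y so ◇□A at x, so □◇A at x, so ◇A at z, giving w with Rzw and Ryw.
The converse is a direct semantic check.
So the correspondent is convergence.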